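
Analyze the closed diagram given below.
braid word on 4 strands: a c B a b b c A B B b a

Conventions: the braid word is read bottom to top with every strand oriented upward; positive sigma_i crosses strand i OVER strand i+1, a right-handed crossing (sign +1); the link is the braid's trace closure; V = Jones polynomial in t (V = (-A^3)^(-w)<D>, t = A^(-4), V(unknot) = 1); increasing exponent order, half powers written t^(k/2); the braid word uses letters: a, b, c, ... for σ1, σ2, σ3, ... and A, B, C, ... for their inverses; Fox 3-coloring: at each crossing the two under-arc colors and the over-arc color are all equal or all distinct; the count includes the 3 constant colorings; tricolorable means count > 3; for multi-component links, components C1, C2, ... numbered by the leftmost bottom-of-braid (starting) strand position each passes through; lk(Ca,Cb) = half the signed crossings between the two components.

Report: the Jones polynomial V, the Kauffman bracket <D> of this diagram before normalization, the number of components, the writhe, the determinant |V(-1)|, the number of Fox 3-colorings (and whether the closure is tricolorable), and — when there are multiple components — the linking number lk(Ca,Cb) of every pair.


V(t) = -t^(-1/2) + t^(1/2) - 2t^(3/2) + 2t^(5/2) - 2t^(7/2) + 2t^(9/2) - 2t^(11/2)
bracket: -2A^-10 + 2A^-6 - 2A^-2 + 2A^2 - 2A^6 + A^10 - A^14, w = +4
2 components, writhe +4, over 12 crossings
lk(C1,C2) = +2
det 12, colorings 9 of 3^12 — tricolorable
observation: inverse pairs cancel, leaving σ1 σ3 σ2⁻¹ σ1 σ2 σ2 σ3 σ1⁻¹ σ2⁻¹ σ1


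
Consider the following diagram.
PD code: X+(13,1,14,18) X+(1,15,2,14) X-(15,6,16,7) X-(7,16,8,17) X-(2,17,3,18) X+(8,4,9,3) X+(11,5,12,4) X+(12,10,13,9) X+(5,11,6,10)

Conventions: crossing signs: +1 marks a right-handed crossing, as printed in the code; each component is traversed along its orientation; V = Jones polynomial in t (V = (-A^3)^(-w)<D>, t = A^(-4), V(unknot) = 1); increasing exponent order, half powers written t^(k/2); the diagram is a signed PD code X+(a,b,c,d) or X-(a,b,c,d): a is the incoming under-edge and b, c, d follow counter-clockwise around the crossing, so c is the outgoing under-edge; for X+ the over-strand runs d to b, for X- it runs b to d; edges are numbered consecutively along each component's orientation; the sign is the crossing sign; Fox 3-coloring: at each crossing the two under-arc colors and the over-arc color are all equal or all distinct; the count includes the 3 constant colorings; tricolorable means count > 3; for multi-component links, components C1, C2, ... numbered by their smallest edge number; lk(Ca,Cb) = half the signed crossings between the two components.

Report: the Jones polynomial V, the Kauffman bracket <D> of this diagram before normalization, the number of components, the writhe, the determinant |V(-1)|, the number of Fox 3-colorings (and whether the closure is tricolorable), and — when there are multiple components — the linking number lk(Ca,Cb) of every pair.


V(t) = t^-1 - 1 + 2t - 2t^2 + 2t^3 - 2t^4 + t^5
bracket: -A^-11 + 2A^-7 - 2A^-3 + 2A - 2A^5 + A^9 - A^13, w = +3
1 component, writhe +3, over 9 crossings
det 11, colorings 3 of 3^9 — not tricolorable
observation: the span of V is 6, forcing >= 6 crossings in any diagram


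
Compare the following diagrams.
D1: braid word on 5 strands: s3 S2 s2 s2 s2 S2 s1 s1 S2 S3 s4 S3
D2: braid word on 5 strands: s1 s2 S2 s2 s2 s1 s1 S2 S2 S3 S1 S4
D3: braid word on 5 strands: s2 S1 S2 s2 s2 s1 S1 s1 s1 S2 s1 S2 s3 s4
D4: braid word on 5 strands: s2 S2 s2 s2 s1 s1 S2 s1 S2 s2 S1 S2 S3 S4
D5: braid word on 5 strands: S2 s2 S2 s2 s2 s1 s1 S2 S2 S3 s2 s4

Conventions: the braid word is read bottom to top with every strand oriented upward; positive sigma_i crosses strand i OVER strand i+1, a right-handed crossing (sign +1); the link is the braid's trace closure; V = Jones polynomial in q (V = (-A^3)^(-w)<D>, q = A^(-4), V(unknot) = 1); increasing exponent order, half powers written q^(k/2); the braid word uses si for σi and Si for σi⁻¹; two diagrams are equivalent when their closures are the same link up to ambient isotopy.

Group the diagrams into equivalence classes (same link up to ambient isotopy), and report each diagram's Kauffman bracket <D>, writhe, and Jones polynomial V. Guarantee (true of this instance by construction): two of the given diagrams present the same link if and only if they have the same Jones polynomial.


equivalence classes: {D1, D2, D3, D4, D5}
D1 (bracket A^-6 + A^-2 + A^2 + A^6; 12 crossings at w = +2): V = 1 + q + q^2 + q^3
V(D2) = 1 + q + q^2 + q^3  [12 crossings, <D> = A^-12 + A^-8 + A^-4 + 1, w = 0]
V(D3) = 1 + q + q^2 + q^3  [14 crossings, <D> = 1 + A^4 + A^8 + A^12, w = +4]
V(D4) = 1 + q + q^2 + q^3  [14 crossings, <D> = A^-12 + A^-8 + A^-4 + 1, w = 0]
V(D5) = 1 + q + q^2 + q^3  (w +2, c 12, <D> = A^-6 + A^-2 + A^2 + A^6)
key observation: one V(q) for all 5 diagrams — one class (guaranteed)


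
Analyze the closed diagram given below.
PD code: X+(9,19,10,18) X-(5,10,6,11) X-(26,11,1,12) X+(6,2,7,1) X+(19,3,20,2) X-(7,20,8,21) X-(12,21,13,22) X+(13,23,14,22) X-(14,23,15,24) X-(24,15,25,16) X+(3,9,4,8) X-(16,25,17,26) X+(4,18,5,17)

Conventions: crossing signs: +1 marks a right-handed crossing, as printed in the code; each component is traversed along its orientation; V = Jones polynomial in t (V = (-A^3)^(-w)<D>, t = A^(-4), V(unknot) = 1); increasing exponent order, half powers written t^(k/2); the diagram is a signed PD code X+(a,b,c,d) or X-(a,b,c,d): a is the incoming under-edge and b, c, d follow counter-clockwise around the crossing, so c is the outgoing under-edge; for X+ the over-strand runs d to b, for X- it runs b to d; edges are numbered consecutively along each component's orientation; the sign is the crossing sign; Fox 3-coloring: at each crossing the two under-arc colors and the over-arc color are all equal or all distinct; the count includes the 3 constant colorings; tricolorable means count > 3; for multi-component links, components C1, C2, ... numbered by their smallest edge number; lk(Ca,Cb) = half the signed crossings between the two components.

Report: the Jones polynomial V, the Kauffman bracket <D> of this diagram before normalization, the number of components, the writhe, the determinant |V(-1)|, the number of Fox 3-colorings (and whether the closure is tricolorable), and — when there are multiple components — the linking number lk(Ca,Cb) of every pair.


Jones polynomial: V(t) = t^-5 - 2t^-4 + 2t^-3 - 2t^-2 + 2t^-1 - 1 + t
<D> = -A^-7 + A^-3 - 2A + 2A^5 - 2A^9 + 2A^13 - A^17; writhe -1
components 1, writhe -1 (13 crossings)
3-colorings: 3 of 3^13, det 11 — not tricolorable
note: w = -1 shifts under R1 moves; the (-A^3)^(1) factor cancels that in V


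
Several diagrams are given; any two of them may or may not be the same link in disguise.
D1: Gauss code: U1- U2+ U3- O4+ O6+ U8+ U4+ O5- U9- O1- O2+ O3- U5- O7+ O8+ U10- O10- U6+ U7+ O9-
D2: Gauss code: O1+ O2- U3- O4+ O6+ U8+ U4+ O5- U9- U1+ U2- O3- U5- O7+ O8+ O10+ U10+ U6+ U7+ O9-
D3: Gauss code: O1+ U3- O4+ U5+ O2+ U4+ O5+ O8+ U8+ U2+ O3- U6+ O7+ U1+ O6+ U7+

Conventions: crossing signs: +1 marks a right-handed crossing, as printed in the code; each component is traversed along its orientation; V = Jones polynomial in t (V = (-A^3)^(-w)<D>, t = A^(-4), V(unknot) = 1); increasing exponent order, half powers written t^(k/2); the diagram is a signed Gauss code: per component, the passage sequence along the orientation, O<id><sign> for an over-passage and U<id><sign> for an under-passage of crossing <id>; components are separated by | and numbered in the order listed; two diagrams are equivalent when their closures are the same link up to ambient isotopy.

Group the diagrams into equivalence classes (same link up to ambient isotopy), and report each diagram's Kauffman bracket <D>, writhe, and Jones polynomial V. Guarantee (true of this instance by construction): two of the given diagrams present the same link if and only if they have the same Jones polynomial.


equivalence classes: {D1, D2} | {D3}
D1 (bracket -A^-12 + 2A^-8 - 2A^-4 + 3 - 2A^4 + 2A^8 - A^12; 10 crossings at w = 0): V = -t^-3 + 2t^-2 - 2t^-1 + 3 - 2t + 2t^2 - t^3
V(D2) = -t^-3 + 2t^-2 - 2t^-1 + 3 - 2t + 2t^2 - t^3  (w +2, c 10, <D> = -A^-6 + 2A^-2 - 2A^2 + 3A^6 - 2A^10 + 2A^14 - A^18)
D3 (bracket A^-14 - 2A^-10 + A^-6 - 2A^-2 + 2A^2 + A^10; 8 crossings at w = +6): V = t^2 + 2t^4 - 2t^5 + t^6 - 2t^7 + t^8
key observation: V(t) takes 2 values over 3 diagrams, fixing the grouping


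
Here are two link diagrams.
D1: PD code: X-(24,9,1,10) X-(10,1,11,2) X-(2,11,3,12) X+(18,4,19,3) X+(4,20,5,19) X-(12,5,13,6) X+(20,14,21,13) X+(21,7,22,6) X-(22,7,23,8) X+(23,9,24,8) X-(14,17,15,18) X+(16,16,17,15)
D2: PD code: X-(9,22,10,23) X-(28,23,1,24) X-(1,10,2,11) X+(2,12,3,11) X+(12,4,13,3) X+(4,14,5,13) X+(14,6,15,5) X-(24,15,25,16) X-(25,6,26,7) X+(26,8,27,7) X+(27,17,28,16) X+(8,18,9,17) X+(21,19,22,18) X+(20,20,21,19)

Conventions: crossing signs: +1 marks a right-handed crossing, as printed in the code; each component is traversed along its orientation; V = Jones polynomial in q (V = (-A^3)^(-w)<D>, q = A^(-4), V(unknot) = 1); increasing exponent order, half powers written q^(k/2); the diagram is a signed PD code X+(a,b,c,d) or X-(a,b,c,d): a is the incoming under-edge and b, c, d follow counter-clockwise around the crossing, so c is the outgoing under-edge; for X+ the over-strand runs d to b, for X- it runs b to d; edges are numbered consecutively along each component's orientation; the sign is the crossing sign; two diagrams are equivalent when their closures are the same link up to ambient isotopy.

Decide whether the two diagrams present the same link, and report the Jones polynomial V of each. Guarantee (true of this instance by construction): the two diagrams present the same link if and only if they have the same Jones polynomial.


equivalent: no
V(D1) = -q^-3 + 2q^-2 - 2q^-1 + 3 - 2q + 2q^2 - q^3  (w 0, c 12, <D> = -A^-12 + 2A^-8 - 2A^-4 + 3 - 2A^4 + 2A^8 - A^12)
V(D2) = q + q^3 - q^4  (w +4, c 14, <D> = -A^-4 + 1 + A^8)
why: 2 classes among 2 diagrams; unequal V(q) rules out equality


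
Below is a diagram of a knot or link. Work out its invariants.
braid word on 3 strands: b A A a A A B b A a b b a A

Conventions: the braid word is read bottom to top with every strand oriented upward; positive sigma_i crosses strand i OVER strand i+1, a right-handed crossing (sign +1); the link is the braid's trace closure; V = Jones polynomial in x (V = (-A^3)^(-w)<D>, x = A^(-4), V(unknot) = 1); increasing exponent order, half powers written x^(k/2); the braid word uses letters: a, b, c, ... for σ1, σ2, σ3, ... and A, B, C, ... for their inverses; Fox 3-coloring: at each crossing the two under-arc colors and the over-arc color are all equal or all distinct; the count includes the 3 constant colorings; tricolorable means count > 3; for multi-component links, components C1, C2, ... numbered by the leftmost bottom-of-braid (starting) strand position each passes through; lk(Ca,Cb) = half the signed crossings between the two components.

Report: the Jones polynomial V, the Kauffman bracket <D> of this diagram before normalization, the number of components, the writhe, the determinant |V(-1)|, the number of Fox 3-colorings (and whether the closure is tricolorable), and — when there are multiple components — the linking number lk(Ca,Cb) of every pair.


V(x) = -x^-3 + x^-2 - x^-1 + 3 - x + x^2 - x^3
bracket: -A^-12 + A^-8 - A^-4 + 3 - A^4 + A^8 - A^12, w = 0
1 component, writhe 0, over 14 crossings
det 9, colorings 27 of 3^14 — tricolorable
observation: w = 0 shifts under R1 moves; the (-A^3)^(0) factor cancels that in V


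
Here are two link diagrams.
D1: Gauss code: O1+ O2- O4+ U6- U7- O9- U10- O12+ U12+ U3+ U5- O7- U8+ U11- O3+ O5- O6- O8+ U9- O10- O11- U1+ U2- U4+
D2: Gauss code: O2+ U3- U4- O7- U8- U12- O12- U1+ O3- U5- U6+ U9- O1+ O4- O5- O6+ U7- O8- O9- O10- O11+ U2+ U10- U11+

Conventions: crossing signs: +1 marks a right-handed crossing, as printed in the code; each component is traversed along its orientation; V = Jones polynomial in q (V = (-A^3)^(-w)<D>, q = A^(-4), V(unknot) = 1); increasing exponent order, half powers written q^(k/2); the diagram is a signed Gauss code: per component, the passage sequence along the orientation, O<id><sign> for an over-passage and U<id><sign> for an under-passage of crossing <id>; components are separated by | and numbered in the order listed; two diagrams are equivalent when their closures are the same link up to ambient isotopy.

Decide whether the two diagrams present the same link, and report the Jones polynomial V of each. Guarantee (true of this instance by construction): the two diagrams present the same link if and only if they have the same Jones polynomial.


same link: yes
V(D1) = -q^-6 + q^-5 - q^-4 + 2q^-3 - q^-2 + q^-1  [12 crossings, <D> = A^-2 - A^2 + 2A^6 - A^10 + A^14 - A^18, w = -2]
D2 (bracket A^-8 - A^-4 + 2 - A^4 + A^8 - A^12; 12 crossings at w = -4): V = -q^-6 + q^-5 - q^-4 + 2q^-3 - q^-2 + q^-1
note: all 2 diagrams share one V(q), hence one class


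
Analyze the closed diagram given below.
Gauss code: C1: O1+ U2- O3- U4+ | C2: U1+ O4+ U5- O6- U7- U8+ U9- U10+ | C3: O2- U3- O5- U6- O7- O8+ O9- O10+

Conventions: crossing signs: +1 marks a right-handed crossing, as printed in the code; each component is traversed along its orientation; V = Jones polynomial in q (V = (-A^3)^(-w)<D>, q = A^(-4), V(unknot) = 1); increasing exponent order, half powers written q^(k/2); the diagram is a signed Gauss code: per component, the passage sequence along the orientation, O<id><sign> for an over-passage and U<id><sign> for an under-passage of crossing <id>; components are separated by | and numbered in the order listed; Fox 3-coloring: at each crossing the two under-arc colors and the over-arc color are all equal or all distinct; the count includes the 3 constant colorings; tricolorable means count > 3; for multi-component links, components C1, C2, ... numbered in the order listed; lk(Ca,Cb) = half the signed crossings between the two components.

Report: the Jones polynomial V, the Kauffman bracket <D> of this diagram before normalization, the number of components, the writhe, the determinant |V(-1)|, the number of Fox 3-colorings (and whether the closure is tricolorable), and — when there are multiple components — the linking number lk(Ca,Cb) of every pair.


V(q) = q^-5 - 2q^-4 + 3q^-3 - q^-2 + 3q^-1 - 1 + q
bracket: A^-10 - A^-6 + 3A^-2 - A^2 + 3A^6 - 2A^10 + A^14, w = -2
3 components, writhe -2, over 10 crossings
lk(C1,C2) = +1
linking number lk(C1,C3) = -1
lk(C2,C3): -1
det 12, colorings 9 of 3^10 — tricolorable
observation: the span of V is 6, within the link bound 10 + 3 - 1


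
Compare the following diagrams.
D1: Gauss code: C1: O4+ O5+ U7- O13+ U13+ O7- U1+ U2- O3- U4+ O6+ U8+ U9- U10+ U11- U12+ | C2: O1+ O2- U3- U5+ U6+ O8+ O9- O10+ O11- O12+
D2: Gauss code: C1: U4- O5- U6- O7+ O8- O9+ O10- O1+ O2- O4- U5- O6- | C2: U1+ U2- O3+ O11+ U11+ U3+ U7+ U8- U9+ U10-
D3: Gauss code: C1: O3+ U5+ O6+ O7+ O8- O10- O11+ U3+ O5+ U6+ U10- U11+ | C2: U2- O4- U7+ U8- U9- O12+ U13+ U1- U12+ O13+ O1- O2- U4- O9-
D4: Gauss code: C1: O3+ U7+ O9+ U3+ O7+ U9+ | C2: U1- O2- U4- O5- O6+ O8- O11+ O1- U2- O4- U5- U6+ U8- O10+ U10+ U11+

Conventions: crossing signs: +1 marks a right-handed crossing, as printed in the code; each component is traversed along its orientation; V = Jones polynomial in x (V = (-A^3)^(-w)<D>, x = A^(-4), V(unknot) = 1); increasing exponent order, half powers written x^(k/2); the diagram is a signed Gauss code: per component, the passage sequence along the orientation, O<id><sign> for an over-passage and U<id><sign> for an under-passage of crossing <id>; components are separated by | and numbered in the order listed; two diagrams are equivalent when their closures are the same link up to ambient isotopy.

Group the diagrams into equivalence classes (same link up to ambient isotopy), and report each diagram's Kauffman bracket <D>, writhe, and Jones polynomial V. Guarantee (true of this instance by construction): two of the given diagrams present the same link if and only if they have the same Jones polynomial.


grouping into links: {D1} | {D2} | {D3, D4}
V(D1) = -x^(1/2) - x^(5/2)  (w +3, c 13, <D> = A^-1 + A^7)
D2 (bracket A^-1 + A^3 + A^7 - A^15; 11 crossings at w = -1): V = x^(-9/2) - x^(-5/2) - x^(-3/2) - x^(-1/2)
D3 (bracket -A^-11 + 2A + 2A^5 - A^17; 13 crossings at w = +1): V = x^(-7/2) - 2x^(-1/2) - 2x^(1/2) + x^(7/2)
D4 (bracket -A^-11 + 2A + 2A^5 - A^17; 11 crossings at w = +1): V = x^(-7/2) - 2x^(-1/2) - 2x^(1/2) + x^(7/2)
key observation: 3 values of V(x) split the 4 diagrams


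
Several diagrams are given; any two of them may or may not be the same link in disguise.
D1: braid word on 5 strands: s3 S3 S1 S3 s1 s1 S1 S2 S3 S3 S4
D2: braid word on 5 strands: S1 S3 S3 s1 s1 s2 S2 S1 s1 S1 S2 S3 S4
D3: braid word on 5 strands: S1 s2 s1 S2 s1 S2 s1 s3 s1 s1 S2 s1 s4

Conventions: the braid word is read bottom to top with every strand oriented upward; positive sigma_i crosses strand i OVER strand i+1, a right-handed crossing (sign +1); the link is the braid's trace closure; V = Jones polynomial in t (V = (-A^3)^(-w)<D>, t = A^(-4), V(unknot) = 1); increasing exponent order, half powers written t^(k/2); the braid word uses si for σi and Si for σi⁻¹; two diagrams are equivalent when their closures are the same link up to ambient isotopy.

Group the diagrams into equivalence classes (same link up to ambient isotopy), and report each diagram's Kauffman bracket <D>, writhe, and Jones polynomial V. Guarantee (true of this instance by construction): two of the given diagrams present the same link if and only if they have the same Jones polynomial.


equivalence classes: {D1, D2} | {D3}
D1 (bracket A^-13 + A^-9 + A^-5 - A^3; 11 crossings at w = -5): V = t^(-9/2) - t^(-5/2) - t^(-3/2) - t^(-1/2)
D2 (bracket A^-13 + A^-9 + A^-5 - A^3; 13 crossings at w = -5): V = t^(-9/2) - t^(-5/2) - t^(-3/2) - t^(-1/2)
V(D3) = -t^(-1/2) + t^(1/2) - 2t^(3/2) + 2t^(5/2) - 3t^(7/2) + 2t^(9/2) - 2t^(11/2) + t^(13/2)  [13 crossings, <D> = -A^-11 + 2A^-7 - 2A^-3 + 3A - 2A^5 + 2A^9 - A^13 + A^17, w = +5]
key observation: V(t) takes 2 values over 3 diagrams, fixing the grouping


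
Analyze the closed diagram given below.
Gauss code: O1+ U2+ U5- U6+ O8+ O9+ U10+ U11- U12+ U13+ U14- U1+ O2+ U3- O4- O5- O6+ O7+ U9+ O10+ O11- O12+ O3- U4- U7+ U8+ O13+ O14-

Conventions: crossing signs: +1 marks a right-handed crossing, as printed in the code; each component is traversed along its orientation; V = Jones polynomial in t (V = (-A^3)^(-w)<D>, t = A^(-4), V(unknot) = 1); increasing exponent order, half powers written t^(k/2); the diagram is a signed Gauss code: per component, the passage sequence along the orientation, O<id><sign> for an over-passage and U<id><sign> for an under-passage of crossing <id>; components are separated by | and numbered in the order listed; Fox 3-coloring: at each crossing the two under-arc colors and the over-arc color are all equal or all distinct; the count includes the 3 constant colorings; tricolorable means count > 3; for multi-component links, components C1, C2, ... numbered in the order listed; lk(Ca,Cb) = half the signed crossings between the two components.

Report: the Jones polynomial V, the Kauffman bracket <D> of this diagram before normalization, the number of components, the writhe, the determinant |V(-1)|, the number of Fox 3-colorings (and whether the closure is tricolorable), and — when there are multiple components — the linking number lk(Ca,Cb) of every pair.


V(t) = t - t^2 + 2t^3 - t^4 + t^5 - t^6
bracket: -A^-12 + A^-8 - A^-4 + 2 - A^4 + A^8, w = +4
1 component, writhe +4, over 14 crossings
det 7, colorings 3 of 3^14 — not tricolorable
observation: |V(-1)| = 7: so not tricolorable, since 3 does not divide 7


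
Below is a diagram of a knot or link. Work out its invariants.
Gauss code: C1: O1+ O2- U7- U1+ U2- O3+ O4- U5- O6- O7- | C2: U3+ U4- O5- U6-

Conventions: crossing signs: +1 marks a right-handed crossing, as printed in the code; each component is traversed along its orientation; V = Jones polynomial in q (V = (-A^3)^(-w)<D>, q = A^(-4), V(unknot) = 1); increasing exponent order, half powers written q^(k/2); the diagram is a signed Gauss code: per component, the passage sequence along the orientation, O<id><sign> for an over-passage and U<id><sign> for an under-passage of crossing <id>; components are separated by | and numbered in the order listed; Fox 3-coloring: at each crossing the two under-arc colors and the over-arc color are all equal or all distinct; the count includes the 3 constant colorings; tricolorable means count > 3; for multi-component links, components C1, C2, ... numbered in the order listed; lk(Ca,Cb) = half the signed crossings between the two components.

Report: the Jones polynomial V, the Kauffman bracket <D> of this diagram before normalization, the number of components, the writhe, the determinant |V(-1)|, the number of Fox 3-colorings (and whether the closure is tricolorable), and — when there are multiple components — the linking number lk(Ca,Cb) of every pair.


Jones polynomial: V(q) = -q^(-5/2) - q^(-1/2)
<D> = A^-7 + A; writhe -3
components 2, writhe -3 (7 crossings)
linking number lk(C1,C2) = -1
3-colorings: 3 of 3^7, det 2 — not tricolorable
note: the span of V is 2, within the link bound 7 + 2 - 1


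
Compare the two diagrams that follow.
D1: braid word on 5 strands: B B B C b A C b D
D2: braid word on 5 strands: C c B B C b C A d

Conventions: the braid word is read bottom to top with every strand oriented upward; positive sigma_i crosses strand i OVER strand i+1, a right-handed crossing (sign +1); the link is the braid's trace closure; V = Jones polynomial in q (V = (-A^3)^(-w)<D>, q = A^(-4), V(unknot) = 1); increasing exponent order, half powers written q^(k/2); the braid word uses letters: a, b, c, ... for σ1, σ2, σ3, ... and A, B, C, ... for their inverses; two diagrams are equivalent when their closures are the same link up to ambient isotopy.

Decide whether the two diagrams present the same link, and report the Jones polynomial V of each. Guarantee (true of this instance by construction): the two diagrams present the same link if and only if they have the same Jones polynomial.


equivalent: yes
V(D1) = -q^(-9/2) - q^(-5/2) + q^(-3/2) - q^(-1/2)  (w -5, c 9, <D> = A^-13 - A^-9 + A^-5 + A^3)
V(D2) = -q^(-9/2) - q^(-5/2) + q^(-3/2) - q^(-1/2)  (w -3, c 9, <D> = A^-7 - A^-3 + A + A^9)
why: Markov moves rewrite D1 (9 crossings) into D2 (9)


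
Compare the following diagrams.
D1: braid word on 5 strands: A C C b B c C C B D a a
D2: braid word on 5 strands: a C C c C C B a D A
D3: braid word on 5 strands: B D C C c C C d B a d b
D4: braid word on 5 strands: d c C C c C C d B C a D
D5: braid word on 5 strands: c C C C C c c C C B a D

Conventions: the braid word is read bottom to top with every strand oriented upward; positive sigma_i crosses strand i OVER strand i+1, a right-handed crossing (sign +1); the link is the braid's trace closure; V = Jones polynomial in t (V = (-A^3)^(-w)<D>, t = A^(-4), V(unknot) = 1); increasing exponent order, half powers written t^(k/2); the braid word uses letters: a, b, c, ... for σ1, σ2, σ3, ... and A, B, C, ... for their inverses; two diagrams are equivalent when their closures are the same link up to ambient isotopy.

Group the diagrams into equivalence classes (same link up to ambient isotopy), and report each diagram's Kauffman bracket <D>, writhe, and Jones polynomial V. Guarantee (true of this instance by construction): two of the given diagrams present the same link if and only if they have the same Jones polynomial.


grouping into links: {D1, D2, D3, D4, D5}
V(D1) = -t^-4 + t^-3 + t^-1  (w -4, c 12, <D> = A^-8 + 1 - A^4)
D2 (bracket A^-8 + 1 - A^4; 10 crossings at w = -4): V = -t^-4 + t^-3 + t^-1
D3 (bracket A^-2 + A^6 - A^10; 12 crossings at w = -2): V = -t^-4 + t^-3 + t^-1
D4 (bracket A^-2 + A^6 - A^10; 12 crossings at w = -2): V = -t^-4 + t^-3 + t^-1
D5 (bracket A^-8 + 1 - A^4; 12 crossings at w = -4): V = -t^-4 + t^-3 + t^-1
why: all 5 diagrams share one V(t), hence one class


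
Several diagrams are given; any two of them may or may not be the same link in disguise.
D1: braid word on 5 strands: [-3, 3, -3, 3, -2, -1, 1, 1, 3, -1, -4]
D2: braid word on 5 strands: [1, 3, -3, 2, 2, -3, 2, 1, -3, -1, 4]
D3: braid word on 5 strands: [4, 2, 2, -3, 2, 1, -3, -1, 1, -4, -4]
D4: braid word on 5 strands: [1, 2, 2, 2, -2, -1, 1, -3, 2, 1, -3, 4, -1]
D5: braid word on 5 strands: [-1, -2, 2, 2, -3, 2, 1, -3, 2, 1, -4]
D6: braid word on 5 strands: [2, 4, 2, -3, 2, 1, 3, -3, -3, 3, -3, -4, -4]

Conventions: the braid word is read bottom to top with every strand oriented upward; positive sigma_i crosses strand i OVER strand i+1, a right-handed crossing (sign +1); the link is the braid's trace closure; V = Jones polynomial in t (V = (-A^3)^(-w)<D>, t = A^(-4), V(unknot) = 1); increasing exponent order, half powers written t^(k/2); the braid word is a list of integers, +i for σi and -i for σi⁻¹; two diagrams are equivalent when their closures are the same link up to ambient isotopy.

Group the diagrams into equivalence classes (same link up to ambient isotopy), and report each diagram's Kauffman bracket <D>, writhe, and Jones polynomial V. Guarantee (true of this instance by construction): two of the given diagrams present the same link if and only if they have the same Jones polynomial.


grouping into links: {D1} | {D2, D3, D4, D5, D6}
V(D1) = -t^(-1/2) - t^(1/2)  (w -1, c 11, <D> = A^-5 + A^-1)
V(D2) = -t^(-3/2) + t^(-1/2) - 2t^(1/2) + t^(3/2) - 2t^(5/2) + t^(7/2)  (w +3, c 11, <D> = -A^-5 + 2A^-1 - A^3 + 2A^7 - A^11 + A^15)
V(D3) = -t^(-3/2) + t^(-1/2) - 2t^(1/2) + t^(3/2) - 2t^(5/2) + t^(7/2)  (w +1, c 11, <D> = -A^-11 + 2A^-7 - A^-3 + 2A - A^5 + A^9)
V(D4) = -t^(-3/2) + t^(-1/2) - 2t^(1/2) + t^(3/2) - 2t^(5/2) + t^(7/2)  (w +3, c 13, <D> = -A^-5 + 2A^-1 - A^3 + 2A^7 - A^11 + A^15)
V(D5) = -t^(-3/2) + t^(-1/2) - 2t^(1/2) + t^(3/2) - 2t^(5/2) + t^(7/2)  [11 crossings, <D> = -A^-11 + 2A^-7 - A^-3 + 2A - A^5 + A^9, w = +1]
V(D6) = -t^(-3/2) + t^(-1/2) - 2t^(1/2) + t^(3/2) - 2t^(5/2) + t^(7/2)  [13 crossings, <D> = -A^-11 + 2A^-7 - A^-3 + 2A - A^5 + A^9, w = +1]
why: 2 values of V(t) split the 6 diagrams


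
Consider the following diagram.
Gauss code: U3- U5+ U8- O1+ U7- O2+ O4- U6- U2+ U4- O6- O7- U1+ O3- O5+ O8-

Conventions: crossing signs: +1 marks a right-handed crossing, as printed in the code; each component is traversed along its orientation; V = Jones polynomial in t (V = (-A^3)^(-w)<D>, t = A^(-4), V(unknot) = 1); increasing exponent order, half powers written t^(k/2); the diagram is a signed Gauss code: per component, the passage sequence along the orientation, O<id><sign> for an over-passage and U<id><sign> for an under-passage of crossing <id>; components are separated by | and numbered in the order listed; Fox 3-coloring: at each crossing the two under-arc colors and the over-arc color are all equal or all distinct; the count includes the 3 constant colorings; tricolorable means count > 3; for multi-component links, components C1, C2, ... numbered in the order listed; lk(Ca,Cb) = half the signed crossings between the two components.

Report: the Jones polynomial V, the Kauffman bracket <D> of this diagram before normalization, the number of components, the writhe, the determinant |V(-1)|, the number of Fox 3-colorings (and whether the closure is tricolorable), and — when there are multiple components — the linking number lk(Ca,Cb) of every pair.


Jones polynomial: V(t) = 1
<D> = A^-6; writhe -2
components 1, writhe -2 (8 crossings)
3-colorings: 3 of 3^8, det 1 — not tricolorable
note: det 1 = |V(-1)|; not divisible by 3, so not tricolorable


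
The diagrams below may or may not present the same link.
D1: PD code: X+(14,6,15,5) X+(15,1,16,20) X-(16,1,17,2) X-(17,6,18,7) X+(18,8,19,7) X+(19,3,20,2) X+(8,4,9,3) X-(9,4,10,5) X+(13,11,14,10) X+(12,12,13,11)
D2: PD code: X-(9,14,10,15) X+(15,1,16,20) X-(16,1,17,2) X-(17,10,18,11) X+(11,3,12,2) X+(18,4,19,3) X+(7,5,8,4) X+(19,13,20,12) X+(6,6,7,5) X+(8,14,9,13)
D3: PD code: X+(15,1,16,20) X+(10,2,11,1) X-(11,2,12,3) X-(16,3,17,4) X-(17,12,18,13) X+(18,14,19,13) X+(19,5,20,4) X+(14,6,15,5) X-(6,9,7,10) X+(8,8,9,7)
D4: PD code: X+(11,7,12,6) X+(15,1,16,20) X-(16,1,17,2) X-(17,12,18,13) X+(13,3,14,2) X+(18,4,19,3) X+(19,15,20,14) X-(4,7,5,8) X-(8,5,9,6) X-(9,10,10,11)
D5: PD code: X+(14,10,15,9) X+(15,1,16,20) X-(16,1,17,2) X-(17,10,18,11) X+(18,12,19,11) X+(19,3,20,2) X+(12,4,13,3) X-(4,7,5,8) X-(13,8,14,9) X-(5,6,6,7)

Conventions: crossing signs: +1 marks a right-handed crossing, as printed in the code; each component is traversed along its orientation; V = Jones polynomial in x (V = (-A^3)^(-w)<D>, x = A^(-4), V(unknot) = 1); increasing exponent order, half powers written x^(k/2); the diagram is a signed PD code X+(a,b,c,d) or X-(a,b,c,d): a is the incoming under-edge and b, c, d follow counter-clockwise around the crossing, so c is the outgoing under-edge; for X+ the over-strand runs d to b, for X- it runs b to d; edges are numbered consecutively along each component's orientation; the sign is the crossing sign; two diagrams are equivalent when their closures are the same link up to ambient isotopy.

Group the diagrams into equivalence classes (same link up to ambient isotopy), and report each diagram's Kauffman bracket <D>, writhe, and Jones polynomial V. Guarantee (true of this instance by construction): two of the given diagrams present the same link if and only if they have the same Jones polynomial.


classes: {D1, D2, D3, D4, D5}
V(D1) = 1  [10 crossings, <D> = A^12, w = +4]
V(D2) = 1  (w +4, c 10, <D> = A^12)
V(D3) = 1  [10 crossings, <D> = A^6, w = +2]
V(D4) = 1  (w 0, c 10, <D> = 1)
V(D5) = 1  [10 crossings, <D> = 1, w = 0]
insight: all 5 diagrams share one V(x), hence one class


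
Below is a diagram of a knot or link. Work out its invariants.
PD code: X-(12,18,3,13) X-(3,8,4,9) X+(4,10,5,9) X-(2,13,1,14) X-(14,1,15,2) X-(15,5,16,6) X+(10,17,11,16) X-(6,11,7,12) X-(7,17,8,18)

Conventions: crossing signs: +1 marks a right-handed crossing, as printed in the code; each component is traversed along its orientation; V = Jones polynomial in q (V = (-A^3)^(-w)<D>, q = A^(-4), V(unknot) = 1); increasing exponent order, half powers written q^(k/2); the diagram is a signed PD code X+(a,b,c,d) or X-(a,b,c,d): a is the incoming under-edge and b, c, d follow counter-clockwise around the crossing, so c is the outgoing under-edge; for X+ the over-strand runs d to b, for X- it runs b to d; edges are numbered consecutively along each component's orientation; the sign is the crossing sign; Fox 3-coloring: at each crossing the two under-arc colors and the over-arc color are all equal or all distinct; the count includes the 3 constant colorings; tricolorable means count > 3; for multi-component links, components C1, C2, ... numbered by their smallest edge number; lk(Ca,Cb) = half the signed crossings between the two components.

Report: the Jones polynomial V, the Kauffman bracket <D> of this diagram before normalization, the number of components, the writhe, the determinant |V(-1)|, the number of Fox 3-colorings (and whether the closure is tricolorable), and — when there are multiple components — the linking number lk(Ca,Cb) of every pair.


V(q) = q^-5 + 2q^-3 + q^-1
bracket: -A^-11 - 2A^-3 - A^5, w = -5
3 components, writhe -5, over 9 crossings
lk(C1,C2) = 0
linking number lk(C1,C3) = -1
lk(C2,C3): -1
det 4, colorings 3 of 3^9 — not tricolorable
observation: span 4 respects span(V) <= c + mu - 1 = 11 for this 3-component diagram


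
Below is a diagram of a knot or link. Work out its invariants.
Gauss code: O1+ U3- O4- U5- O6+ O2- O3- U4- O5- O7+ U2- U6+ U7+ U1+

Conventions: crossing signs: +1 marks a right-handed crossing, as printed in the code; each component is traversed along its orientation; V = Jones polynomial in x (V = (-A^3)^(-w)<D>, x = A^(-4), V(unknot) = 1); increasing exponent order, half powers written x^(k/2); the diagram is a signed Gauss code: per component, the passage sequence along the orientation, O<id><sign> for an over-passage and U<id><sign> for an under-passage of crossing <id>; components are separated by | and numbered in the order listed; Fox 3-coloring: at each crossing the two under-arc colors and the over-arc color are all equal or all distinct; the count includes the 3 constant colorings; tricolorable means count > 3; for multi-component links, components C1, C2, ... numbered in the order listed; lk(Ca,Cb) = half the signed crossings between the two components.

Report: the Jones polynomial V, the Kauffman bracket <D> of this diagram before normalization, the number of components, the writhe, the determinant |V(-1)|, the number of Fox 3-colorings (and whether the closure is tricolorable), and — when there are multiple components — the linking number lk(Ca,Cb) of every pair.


V(x) = -x^-4 + x^-3 + x^-1
bracket: -A - A^9 + A^13, w = -1
1 component, writhe -1, over 7 crossings
det 3, colorings 9 of 3^7 — tricolorable
observation: the span of V is 3, forcing >= 3 crossings in any diagram


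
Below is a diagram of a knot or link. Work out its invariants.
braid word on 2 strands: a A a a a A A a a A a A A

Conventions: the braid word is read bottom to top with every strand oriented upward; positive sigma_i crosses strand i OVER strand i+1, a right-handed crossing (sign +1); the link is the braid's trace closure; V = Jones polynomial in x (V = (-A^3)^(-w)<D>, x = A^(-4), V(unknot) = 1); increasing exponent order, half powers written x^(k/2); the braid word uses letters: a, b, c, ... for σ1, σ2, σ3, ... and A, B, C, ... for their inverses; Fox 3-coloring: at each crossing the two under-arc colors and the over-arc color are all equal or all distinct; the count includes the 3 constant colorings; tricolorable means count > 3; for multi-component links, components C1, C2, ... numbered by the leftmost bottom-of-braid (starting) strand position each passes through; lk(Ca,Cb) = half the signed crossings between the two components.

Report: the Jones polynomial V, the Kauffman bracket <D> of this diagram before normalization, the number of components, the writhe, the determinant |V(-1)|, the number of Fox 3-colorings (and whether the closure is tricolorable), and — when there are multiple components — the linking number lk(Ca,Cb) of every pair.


V = 1
<D> = -A^3 (w = +1)
1 component over 13 crossings, w = +1
3 Fox colorings among 3^13, |V(-1)| = 1: not tricolorable
why: w = +1 (over 13 crossings) is diagram-only; (-A^3)^(-1) removes it from V


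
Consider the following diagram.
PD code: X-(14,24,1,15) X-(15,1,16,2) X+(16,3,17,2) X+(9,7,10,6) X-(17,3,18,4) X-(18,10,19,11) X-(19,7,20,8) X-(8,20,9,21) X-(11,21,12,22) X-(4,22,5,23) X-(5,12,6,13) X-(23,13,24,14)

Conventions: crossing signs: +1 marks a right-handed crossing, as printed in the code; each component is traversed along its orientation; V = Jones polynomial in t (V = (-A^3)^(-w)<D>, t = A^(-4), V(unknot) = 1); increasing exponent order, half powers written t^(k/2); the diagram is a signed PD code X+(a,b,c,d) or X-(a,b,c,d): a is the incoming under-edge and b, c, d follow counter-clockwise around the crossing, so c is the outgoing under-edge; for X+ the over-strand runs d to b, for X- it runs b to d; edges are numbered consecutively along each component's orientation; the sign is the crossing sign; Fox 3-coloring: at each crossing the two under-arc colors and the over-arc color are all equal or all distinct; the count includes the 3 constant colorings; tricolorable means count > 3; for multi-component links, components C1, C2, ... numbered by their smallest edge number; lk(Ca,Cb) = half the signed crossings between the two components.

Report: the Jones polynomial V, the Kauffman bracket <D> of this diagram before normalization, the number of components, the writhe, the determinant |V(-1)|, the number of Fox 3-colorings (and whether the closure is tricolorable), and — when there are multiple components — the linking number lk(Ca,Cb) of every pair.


Jones polynomial: V(t) = -t^(-21/2) + t^(-19/2) - 2t^(-17/2) + 3t^(-15/2) - 3t^(-13/2) + 2t^(-11/2) - 2t^(-9/2) + t^(-7/2) - t^(-5/2)
<D> = -A^-14 + A^-10 - 2A^-6 + 2A^-2 - 3A^2 + 3A^6 - 2A^10 + A^14 - A^18; writhe -8
components 2, writhe -8 (12 crossings)
linking number lk(C1,C2) = -4
3-colorings: 3 of 3^12, det 16 — not tricolorable
note: span 8 respects span(V) <= c + mu - 1 = 13 for this 2-component diagram


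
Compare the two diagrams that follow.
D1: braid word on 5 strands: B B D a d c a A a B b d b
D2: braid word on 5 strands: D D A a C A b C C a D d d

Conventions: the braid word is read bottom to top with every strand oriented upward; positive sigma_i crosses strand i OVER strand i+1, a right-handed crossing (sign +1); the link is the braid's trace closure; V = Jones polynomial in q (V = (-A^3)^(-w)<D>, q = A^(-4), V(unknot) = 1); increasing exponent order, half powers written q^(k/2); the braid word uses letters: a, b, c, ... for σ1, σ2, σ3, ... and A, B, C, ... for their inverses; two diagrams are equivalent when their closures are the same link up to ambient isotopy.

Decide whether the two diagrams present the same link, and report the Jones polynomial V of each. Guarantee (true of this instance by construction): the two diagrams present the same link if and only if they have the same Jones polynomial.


equivalent: no
V(D1) = -q^(1/2) - q^(5/2)  (w +3, c 13, <D> = A^-1 + A^7)
D2 (bracket A^-7 + A^-3 + A - A^9; 13 crossings at w = -3): V = q^(-9/2) - q^(-5/2) - q^(-3/2) - q^(-1/2)
why: 2 values of V(q) split the 2 diagrams


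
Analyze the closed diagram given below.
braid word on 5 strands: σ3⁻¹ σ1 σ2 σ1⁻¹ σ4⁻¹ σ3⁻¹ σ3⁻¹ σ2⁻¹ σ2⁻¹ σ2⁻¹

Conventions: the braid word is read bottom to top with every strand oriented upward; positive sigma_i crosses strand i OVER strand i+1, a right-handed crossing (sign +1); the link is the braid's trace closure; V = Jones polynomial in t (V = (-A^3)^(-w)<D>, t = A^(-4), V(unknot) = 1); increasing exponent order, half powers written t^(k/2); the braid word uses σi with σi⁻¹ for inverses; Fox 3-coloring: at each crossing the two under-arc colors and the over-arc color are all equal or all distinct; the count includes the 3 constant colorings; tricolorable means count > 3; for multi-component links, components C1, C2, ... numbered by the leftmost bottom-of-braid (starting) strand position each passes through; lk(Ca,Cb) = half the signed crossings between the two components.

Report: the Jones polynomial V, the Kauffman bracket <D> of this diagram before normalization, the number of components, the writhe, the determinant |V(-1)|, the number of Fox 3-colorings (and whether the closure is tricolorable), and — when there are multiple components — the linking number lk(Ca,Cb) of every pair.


V = t^-8 - 2t^-7 + t^-6 - 2t^-5 + 2t^-4 + t^-2
<D> = A^-10 + 2A^-2 - 2A^2 + A^6 - 2A^10 + A^14 (w = -6)
1 component over 10 crossings, w = -6
27 Fox colorings among 3^10, |V(-1)| = 9: tricolorable
why: w = -6 (over 10 crossings) is diagram-only; (-A^3)^(6) removes it from V


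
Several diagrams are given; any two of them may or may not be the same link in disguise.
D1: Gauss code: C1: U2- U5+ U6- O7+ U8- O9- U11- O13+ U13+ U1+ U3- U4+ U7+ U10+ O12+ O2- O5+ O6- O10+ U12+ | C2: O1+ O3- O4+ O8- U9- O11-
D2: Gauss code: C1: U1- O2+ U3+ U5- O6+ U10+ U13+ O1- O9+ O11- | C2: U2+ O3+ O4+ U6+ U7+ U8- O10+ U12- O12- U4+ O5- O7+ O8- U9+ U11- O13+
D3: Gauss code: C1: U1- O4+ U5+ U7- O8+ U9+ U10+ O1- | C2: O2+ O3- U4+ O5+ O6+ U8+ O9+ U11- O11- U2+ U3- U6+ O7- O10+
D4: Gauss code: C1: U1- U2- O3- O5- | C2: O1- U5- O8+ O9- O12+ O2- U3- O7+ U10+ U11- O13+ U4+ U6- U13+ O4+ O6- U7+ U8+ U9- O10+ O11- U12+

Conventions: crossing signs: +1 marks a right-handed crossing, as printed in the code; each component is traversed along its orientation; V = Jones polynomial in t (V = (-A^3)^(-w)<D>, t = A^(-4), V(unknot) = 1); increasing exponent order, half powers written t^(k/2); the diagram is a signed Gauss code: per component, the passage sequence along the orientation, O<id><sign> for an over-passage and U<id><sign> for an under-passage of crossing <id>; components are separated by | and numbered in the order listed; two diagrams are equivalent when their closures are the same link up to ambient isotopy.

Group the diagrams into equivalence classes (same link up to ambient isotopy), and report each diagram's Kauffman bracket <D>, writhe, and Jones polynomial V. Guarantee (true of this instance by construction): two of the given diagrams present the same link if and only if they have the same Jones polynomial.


classes: {D1} | {D2, D3} | {D4}
V(D1) = -t^(-5/2) - t^(-1/2)  [13 crossings, <D> = A^5 + A^13, w = +1]
D2 (bracket A^-21 - 2A^-17 + 2A^-13 - 2A^-9 + 3A^-5 - A^-1 + A^3; 13 crossings at w = +3): V = -t^(3/2) + t^(5/2) - 3t^(7/2) + 2t^(9/2) - 2t^(11/2) + 2t^(13/2) - t^(15/2)
V(D3) = -t^(3/2) + t^(5/2) - 3t^(7/2) + 2t^(9/2) - 2t^(11/2) + 2t^(13/2) - t^(15/2)  [11 crossings, <D> = A^-21 - 2A^-17 + 2A^-13 - 2A^-9 + 3A^-5 - A^-1 + A^3, w = +3]
V(D4) = -t^(-9/2) - t^(-5/2) + t^(-3/2) - t^(-1/2)  (w -1, c 13, <D> = A^-1 - A^3 + A^7 + A^15)
note: comparing 4 Jones polynomials yields 3 groups
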